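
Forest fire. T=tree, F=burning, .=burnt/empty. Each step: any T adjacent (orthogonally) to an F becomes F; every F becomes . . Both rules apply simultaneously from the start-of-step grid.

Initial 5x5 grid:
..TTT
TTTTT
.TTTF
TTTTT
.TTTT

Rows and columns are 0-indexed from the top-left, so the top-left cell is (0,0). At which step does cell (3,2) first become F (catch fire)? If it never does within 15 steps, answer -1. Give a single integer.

Step 1: cell (3,2)='T' (+3 fires, +1 burnt)
Step 2: cell (3,2)='T' (+5 fires, +3 burnt)
Step 3: cell (3,2)='F' (+5 fires, +5 burnt)
  -> target ignites at step 3
Step 4: cell (3,2)='.' (+4 fires, +5 burnt)
Step 5: cell (3,2)='.' (+3 fires, +4 burnt)
Step 6: cell (3,2)='.' (+0 fires, +3 burnt)
  fire out at step 6

3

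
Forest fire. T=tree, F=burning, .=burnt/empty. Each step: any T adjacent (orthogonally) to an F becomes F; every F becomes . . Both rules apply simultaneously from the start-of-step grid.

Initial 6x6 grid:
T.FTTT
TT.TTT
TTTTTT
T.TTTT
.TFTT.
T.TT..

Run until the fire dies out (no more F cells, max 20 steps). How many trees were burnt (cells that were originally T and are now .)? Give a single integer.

Step 1: +5 fires, +2 burnt (F count now 5)
Step 2: +6 fires, +5 burnt (F count now 6)
Step 3: +5 fires, +6 burnt (F count now 5)
Step 4: +5 fires, +5 burnt (F count now 5)
Step 5: +3 fires, +5 burnt (F count now 3)
Step 6: +1 fires, +3 burnt (F count now 1)
Step 7: +0 fires, +1 burnt (F count now 0)
Fire out after step 7
Initially T: 26, now '.': 35
Total burnt (originally-T cells now '.'): 25

Answer: 25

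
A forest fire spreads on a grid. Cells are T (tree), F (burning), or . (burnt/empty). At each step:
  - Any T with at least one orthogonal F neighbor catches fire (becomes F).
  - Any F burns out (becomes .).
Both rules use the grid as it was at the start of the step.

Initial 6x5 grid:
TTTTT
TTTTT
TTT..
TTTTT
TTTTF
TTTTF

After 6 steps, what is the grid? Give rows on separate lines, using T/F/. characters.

Step 1: 3 trees catch fire, 2 burn out
  TTTTT
  TTTTT
  TTT..
  TTTTF
  TTTF.
  TTTF.
Step 2: 3 trees catch fire, 3 burn out
  TTTTT
  TTTTT
  TTT..
  TTTF.
  TTF..
  TTF..
Step 3: 3 trees catch fire, 3 burn out
  TTTTT
  TTTTT
  TTT..
  TTF..
  TF...
  TF...
Step 4: 4 trees catch fire, 3 burn out
  TTTTT
  TTTTT
  TTF..
  TF...
  F....
  F....
Step 5: 3 trees catch fire, 4 burn out
  TTTTT
  TTFTT
  TF...
  F....
  .....
  .....
Step 6: 4 trees catch fire, 3 burn out
  TTFTT
  TF.FT
  F....
  .....
  .....
  .....

TTFTT
TF.FT
F....
.....
.....
.....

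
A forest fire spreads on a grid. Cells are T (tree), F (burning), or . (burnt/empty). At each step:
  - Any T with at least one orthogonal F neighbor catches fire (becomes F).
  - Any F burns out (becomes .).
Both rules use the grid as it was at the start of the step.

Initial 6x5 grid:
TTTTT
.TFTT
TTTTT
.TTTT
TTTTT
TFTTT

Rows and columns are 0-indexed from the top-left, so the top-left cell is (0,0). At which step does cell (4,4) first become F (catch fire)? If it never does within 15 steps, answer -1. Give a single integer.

Step 1: cell (4,4)='T' (+7 fires, +2 burnt)
Step 2: cell (4,4)='T' (+10 fires, +7 burnt)
Step 3: cell (4,4)='T' (+7 fires, +10 burnt)
Step 4: cell (4,4)='F' (+2 fires, +7 burnt)
  -> target ignites at step 4
Step 5: cell (4,4)='.' (+0 fires, +2 burnt)
  fire out at step 5

4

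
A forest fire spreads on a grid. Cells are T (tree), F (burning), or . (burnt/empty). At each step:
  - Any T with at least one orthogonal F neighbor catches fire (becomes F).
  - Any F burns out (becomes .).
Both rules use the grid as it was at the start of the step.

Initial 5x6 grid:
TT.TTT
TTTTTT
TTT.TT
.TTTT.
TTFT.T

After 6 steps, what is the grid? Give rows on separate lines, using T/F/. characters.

Step 1: 3 trees catch fire, 1 burn out
  TT.TTT
  TTTTTT
  TTT.TT
  .TFTT.
  TF.F.T
Step 2: 4 trees catch fire, 3 burn out
  TT.TTT
  TTTTTT
  TTF.TT
  .F.FT.
  F....T
Step 3: 3 trees catch fire, 4 burn out
  TT.TTT
  TTFTTT
  TF..TT
  ....F.
  .....T
Step 4: 4 trees catch fire, 3 burn out
  TT.TTT
  TF.FTT
  F...FT
  ......
  .....T
Step 5: 5 trees catch fire, 4 burn out
  TF.FTT
  F...FT
  .....F
  ......
  .....T
Step 6: 3 trees catch fire, 5 burn out
  F...FT
  .....F
  ......
  ......
  .....T

F...FT
.....F
......
......
.....T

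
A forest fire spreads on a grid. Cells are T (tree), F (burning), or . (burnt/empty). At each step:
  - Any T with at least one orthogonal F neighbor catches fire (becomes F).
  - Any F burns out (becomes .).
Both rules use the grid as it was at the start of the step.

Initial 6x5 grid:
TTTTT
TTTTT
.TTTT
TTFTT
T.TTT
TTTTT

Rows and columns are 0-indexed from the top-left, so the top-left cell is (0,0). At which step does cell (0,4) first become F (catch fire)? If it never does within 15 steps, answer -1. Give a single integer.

Step 1: cell (0,4)='T' (+4 fires, +1 burnt)
Step 2: cell (0,4)='T' (+7 fires, +4 burnt)
Step 3: cell (0,4)='T' (+8 fires, +7 burnt)
Step 4: cell (0,4)='T' (+6 fires, +8 burnt)
Step 5: cell (0,4)='F' (+2 fires, +6 burnt)
  -> target ignites at step 5
Step 6: cell (0,4)='.' (+0 fires, +2 burnt)
  fire out at step 6

5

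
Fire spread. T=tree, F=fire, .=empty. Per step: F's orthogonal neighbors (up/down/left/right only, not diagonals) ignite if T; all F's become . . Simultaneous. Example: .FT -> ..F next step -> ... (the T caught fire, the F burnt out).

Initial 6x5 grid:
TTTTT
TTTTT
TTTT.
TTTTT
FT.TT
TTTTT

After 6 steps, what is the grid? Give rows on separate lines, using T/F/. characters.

Step 1: 3 trees catch fire, 1 burn out
  TTTTT
  TTTTT
  TTTT.
  FTTTT
  .F.TT
  FTTTT
Step 2: 3 trees catch fire, 3 burn out
  TTTTT
  TTTTT
  FTTT.
  .FTTT
  ...TT
  .FTTT
Step 3: 4 trees catch fire, 3 burn out
  TTTTT
  FTTTT
  .FTT.
  ..FTT
  ...TT
  ..FTT
Step 4: 5 trees catch fire, 4 burn out
  FTTTT
  .FTTT
  ..FT.
  ...FT
  ...TT
  ...FT
Step 5: 6 trees catch fire, 5 burn out
  .FTTT
  ..FTT
  ...F.
  ....F
  ...FT
  ....F
Step 6: 3 trees catch fire, 6 burn out
  ..FTT
  ...FT
  .....
  .....
  ....F
  .....

..FTT
...FT
.....
.....
....F
.....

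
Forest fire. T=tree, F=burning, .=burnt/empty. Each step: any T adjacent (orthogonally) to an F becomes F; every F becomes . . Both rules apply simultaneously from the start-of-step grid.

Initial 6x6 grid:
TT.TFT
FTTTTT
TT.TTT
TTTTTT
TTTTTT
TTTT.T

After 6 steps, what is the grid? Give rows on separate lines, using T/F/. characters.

Step 1: 6 trees catch fire, 2 burn out
  FT.F.F
  .FTTFT
  FT.TTT
  TTTTTT
  TTTTTT
  TTTT.T
Step 2: 7 trees catch fire, 6 burn out
  .F....
  ..FF.F
  .F.TFT
  FTTTTT
  TTTTTT
  TTTT.T
Step 3: 5 trees catch fire, 7 burn out
  ......
  ......
  ...F.F
  .FTTFT
  FTTTTT
  TTTT.T
Step 4: 6 trees catch fire, 5 burn out
  ......
  ......
  ......
  ..FF.F
  .FTTFT
  FTTT.T
Step 5: 4 trees catch fire, 6 burn out
  ......
  ......
  ......
  ......
  ..FF.F
  .FTT.T
Step 6: 3 trees catch fire, 4 burn out
  ......
  ......
  ......
  ......
  ......
  ..FF.F

......
......
......
......
......
..FF.F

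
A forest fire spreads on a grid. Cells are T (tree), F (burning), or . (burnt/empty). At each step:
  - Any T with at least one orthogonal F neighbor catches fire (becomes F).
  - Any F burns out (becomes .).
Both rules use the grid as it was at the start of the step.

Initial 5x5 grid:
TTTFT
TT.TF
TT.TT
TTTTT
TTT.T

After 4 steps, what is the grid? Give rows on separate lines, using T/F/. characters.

Step 1: 4 trees catch fire, 2 burn out
  TTF.F
  TT.F.
  TT.TF
  TTTTT
  TTT.T
Step 2: 3 trees catch fire, 4 burn out
  TF...
  TT...
  TT.F.
  TTTTF
  TTT.T
Step 3: 4 trees catch fire, 3 burn out
  F....
  TF...
  TT...
  TTTF.
  TTT.F
Step 4: 3 trees catch fire, 4 burn out
  .....
  F....
  TF...
  TTF..
  TTT..

.....
F....
TF...
TTF..
TTT..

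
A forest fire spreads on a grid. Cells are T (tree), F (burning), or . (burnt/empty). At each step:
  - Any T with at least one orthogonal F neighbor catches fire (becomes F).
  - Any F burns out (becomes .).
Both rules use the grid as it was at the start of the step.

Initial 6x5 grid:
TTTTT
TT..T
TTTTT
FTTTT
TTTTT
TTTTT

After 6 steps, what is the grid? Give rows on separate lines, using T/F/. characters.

Step 1: 3 trees catch fire, 1 burn out
  TTTTT
  TT..T
  FTTTT
  .FTTT
  FTTTT
  TTTTT
Step 2: 5 trees catch fire, 3 burn out
  TTTTT
  FT..T
  .FTTT
  ..FTT
  .FTTT
  FTTTT
Step 3: 6 trees catch fire, 5 burn out
  FTTTT
  .F..T
  ..FTT
  ...FT
  ..FTT
  .FTTT
Step 4: 5 trees catch fire, 6 burn out
  .FTTT
  ....T
  ...FT
  ....F
  ...FT
  ..FTT
Step 5: 4 trees catch fire, 5 burn out
  ..FTT
  ....T
  ....F
  .....
  ....F
  ...FT
Step 6: 3 trees catch fire, 4 burn out
  ...FT
  ....F
  .....
  .....
  .....
  ....F

...FT
....F
.....
.....
.....
....F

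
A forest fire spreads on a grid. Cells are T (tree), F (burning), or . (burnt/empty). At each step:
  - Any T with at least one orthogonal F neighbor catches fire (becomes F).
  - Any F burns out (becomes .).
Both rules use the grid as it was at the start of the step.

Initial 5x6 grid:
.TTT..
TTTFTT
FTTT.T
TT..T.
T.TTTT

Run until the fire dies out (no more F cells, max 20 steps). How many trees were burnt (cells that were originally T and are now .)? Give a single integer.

Answer: 15

Derivation:
Step 1: +7 fires, +2 burnt (F count now 7)
Step 2: +6 fires, +7 burnt (F count now 6)
Step 3: +2 fires, +6 burnt (F count now 2)
Step 4: +0 fires, +2 burnt (F count now 0)
Fire out after step 4
Initially T: 20, now '.': 25
Total burnt (originally-T cells now '.'): 15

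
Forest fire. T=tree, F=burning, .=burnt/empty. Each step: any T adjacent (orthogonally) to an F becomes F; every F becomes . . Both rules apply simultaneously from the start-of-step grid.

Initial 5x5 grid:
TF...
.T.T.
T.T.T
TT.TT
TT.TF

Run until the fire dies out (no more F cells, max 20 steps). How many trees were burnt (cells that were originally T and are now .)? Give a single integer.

Step 1: +4 fires, +2 burnt (F count now 4)
Step 2: +2 fires, +4 burnt (F count now 2)
Step 3: +0 fires, +2 burnt (F count now 0)
Fire out after step 3
Initially T: 13, now '.': 18
Total burnt (originally-T cells now '.'): 6

Answer: 6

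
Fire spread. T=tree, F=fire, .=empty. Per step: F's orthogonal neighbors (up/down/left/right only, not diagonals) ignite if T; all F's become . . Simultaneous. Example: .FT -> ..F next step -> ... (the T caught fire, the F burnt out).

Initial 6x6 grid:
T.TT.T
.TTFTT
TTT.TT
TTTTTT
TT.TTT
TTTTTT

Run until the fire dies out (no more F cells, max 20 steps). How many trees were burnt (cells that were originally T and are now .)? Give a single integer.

Step 1: +3 fires, +1 burnt (F count now 3)
Step 2: +5 fires, +3 burnt (F count now 5)
Step 3: +5 fires, +5 burnt (F count now 5)
Step 4: +5 fires, +5 burnt (F count now 5)
Step 5: +5 fires, +5 burnt (F count now 5)
Step 6: +4 fires, +5 burnt (F count now 4)
Step 7: +2 fires, +4 burnt (F count now 2)
Step 8: +0 fires, +2 burnt (F count now 0)
Fire out after step 8
Initially T: 30, now '.': 35
Total burnt (originally-T cells now '.'): 29

Answer: 29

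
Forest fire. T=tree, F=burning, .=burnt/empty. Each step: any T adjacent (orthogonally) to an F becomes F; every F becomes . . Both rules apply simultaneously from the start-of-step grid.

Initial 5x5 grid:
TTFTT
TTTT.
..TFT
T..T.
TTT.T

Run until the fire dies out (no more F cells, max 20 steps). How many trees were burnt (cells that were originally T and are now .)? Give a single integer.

Step 1: +7 fires, +2 burnt (F count now 7)
Step 2: +3 fires, +7 burnt (F count now 3)
Step 3: +1 fires, +3 burnt (F count now 1)
Step 4: +0 fires, +1 burnt (F count now 0)
Fire out after step 4
Initially T: 16, now '.': 20
Total burnt (originally-T cells now '.'): 11

Answer: 11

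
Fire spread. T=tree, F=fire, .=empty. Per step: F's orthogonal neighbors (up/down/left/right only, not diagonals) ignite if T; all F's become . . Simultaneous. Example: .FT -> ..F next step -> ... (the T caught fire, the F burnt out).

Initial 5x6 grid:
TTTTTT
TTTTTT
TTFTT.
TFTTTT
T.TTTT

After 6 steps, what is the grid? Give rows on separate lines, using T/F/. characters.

Step 1: 5 trees catch fire, 2 burn out
  TTTTTT
  TTFTTT
  TF.FT.
  F.FTTT
  T.TTTT
Step 2: 8 trees catch fire, 5 burn out
  TTFTTT
  TF.FTT
  F...F.
  ...FTT
  F.FTTT
Step 3: 6 trees catch fire, 8 burn out
  TF.FTT
  F...FT
  ......
  ....FT
  ...FTT
Step 4: 5 trees catch fire, 6 burn out
  F...FT
  .....F
  ......
  .....F
  ....FT
Step 5: 2 trees catch fire, 5 burn out
  .....F
  ......
  ......
  ......
  .....F
Step 6: 0 trees catch fire, 2 burn out
  ......
  ......
  ......
  ......
  ......

......
......
......
......
......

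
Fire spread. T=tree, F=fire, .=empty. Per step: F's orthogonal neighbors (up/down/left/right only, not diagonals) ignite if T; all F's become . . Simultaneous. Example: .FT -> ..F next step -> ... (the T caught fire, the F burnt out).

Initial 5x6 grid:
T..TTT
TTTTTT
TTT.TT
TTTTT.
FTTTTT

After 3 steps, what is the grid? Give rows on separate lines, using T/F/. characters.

Step 1: 2 trees catch fire, 1 burn out
  T..TTT
  TTTTTT
  TTT.TT
  FTTTT.
  .FTTTT
Step 2: 3 trees catch fire, 2 burn out
  T..TTT
  TTTTTT
  FTT.TT
  .FTTT.
  ..FTTT
Step 3: 4 trees catch fire, 3 burn out
  T..TTT
  FTTTTT
  .FT.TT
  ..FTT.
  ...FTT

T..TTT
FTTTTT
.FT.TT
..FTT.
...FTT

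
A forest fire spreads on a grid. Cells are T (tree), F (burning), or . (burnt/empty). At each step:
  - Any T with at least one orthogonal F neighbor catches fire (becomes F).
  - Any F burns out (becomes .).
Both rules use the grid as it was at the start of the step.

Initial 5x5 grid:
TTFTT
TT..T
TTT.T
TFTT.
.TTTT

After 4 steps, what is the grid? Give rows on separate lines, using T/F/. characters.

Step 1: 6 trees catch fire, 2 burn out
  TF.FT
  TT..T
  TFT.T
  F.FT.
  .FTTT
Step 2: 7 trees catch fire, 6 burn out
  F...F
  TF..T
  F.F.T
  ...F.
  ..FTT
Step 3: 3 trees catch fire, 7 burn out
  .....
  F...F
  ....T
  .....
  ...FT
Step 4: 2 trees catch fire, 3 burn out
  .....
  .....
  ....F
  .....
  ....F

.....
.....
....F
.....
....F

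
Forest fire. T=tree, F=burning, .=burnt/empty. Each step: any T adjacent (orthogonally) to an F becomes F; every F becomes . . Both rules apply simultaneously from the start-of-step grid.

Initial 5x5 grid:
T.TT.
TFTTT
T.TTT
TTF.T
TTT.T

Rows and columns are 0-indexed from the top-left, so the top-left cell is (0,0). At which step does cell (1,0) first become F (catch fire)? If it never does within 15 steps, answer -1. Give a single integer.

Step 1: cell (1,0)='F' (+5 fires, +2 burnt)
  -> target ignites at step 1
Step 2: cell (1,0)='.' (+7 fires, +5 burnt)
Step 3: cell (1,0)='.' (+4 fires, +7 burnt)
Step 4: cell (1,0)='.' (+1 fires, +4 burnt)
Step 5: cell (1,0)='.' (+1 fires, +1 burnt)
Step 6: cell (1,0)='.' (+0 fires, +1 burnt)
  fire out at step 6

1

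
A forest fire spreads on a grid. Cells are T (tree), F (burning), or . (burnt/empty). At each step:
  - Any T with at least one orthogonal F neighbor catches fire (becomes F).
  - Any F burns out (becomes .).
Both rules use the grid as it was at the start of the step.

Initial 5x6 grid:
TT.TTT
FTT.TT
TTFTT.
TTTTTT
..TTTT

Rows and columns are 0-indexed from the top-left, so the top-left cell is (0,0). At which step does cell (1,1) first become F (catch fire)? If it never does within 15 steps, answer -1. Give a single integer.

Step 1: cell (1,1)='F' (+7 fires, +2 burnt)
  -> target ignites at step 1
Step 2: cell (1,1)='.' (+6 fires, +7 burnt)
Step 3: cell (1,1)='.' (+3 fires, +6 burnt)
Step 4: cell (1,1)='.' (+4 fires, +3 burnt)
Step 5: cell (1,1)='.' (+3 fires, +4 burnt)
Step 6: cell (1,1)='.' (+0 fires, +3 burnt)
  fire out at step 6

1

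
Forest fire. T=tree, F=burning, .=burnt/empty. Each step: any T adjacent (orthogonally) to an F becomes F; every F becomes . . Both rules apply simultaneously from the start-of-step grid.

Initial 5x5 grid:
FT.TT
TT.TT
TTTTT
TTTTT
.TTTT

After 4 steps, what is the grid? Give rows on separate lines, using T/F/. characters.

Step 1: 2 trees catch fire, 1 burn out
  .F.TT
  FT.TT
  TTTTT
  TTTTT
  .TTTT
Step 2: 2 trees catch fire, 2 burn out
  ...TT
  .F.TT
  FTTTT
  TTTTT
  .TTTT
Step 3: 2 trees catch fire, 2 burn out
  ...TT
  ...TT
  .FTTT
  FTTTT
  .TTTT
Step 4: 2 trees catch fire, 2 burn out
  ...TT
  ...TT
  ..FTT
  .FTTT
  .TTTT

...TT
...TT
..FTT
.FTTT
.TTTT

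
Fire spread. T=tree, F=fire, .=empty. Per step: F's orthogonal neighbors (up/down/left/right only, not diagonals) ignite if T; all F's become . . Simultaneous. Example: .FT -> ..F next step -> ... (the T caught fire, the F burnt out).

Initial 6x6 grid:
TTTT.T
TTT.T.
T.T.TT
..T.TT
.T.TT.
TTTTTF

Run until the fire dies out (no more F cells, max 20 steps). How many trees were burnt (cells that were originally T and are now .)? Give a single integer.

Answer: 13

Derivation:
Step 1: +1 fires, +1 burnt (F count now 1)
Step 2: +2 fires, +1 burnt (F count now 2)
Step 3: +3 fires, +2 burnt (F count now 3)
Step 4: +3 fires, +3 burnt (F count now 3)
Step 5: +4 fires, +3 burnt (F count now 4)
Step 6: +0 fires, +4 burnt (F count now 0)
Fire out after step 6
Initially T: 24, now '.': 25
Total burnt (originally-T cells now '.'): 13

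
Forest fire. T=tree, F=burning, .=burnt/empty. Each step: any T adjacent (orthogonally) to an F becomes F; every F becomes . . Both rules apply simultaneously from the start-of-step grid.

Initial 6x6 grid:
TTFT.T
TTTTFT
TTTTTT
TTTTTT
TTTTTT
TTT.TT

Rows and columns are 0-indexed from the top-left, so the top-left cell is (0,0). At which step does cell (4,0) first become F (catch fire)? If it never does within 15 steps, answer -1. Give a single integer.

Step 1: cell (4,0)='T' (+6 fires, +2 burnt)
Step 2: cell (4,0)='T' (+7 fires, +6 burnt)
Step 3: cell (4,0)='T' (+6 fires, +7 burnt)
Step 4: cell (4,0)='T' (+6 fires, +6 burnt)
Step 5: cell (4,0)='T' (+4 fires, +6 burnt)
Step 6: cell (4,0)='F' (+2 fires, +4 burnt)
  -> target ignites at step 6
Step 7: cell (4,0)='.' (+1 fires, +2 burnt)
Step 8: cell (4,0)='.' (+0 fires, +1 burnt)
  fire out at step 8

6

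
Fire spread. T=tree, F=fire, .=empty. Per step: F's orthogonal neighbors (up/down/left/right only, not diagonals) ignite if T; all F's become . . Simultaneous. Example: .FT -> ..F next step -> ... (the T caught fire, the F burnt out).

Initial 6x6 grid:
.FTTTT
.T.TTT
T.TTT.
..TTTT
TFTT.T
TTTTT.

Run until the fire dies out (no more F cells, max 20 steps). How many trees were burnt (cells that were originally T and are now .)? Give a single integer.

Answer: 24

Derivation:
Step 1: +5 fires, +2 burnt (F count now 5)
Step 2: +5 fires, +5 burnt (F count now 5)
Step 3: +5 fires, +5 burnt (F count now 5)
Step 4: +5 fires, +5 burnt (F count now 5)
Step 5: +3 fires, +5 burnt (F count now 3)
Step 6: +1 fires, +3 burnt (F count now 1)
Step 7: +0 fires, +1 burnt (F count now 0)
Fire out after step 7
Initially T: 25, now '.': 35
Total burnt (originally-T cells now '.'): 24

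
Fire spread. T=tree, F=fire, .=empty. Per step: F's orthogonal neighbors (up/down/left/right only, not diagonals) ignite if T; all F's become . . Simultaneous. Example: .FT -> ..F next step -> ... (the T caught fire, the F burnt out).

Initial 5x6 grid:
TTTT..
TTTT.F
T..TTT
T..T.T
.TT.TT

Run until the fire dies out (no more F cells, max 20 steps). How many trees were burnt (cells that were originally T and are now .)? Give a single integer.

Answer: 17

Derivation:
Step 1: +1 fires, +1 burnt (F count now 1)
Step 2: +2 fires, +1 burnt (F count now 2)
Step 3: +2 fires, +2 burnt (F count now 2)
Step 4: +3 fires, +2 burnt (F count now 3)
Step 5: +2 fires, +3 burnt (F count now 2)
Step 6: +2 fires, +2 burnt (F count now 2)
Step 7: +2 fires, +2 burnt (F count now 2)
Step 8: +2 fires, +2 burnt (F count now 2)
Step 9: +1 fires, +2 burnt (F count now 1)
Step 10: +0 fires, +1 burnt (F count now 0)
Fire out after step 10
Initially T: 19, now '.': 28
Total burnt (originally-T cells now '.'): 17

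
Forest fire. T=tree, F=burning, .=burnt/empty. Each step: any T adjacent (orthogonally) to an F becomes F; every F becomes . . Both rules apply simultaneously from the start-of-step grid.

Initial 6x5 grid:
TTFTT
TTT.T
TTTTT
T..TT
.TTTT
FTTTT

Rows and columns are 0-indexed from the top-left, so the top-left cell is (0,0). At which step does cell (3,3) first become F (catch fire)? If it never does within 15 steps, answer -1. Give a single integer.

Step 1: cell (3,3)='T' (+4 fires, +2 burnt)
Step 2: cell (3,3)='T' (+6 fires, +4 burnt)
Step 3: cell (3,3)='T' (+6 fires, +6 burnt)
Step 4: cell (3,3)='F' (+5 fires, +6 burnt)
  -> target ignites at step 4
Step 5: cell (3,3)='.' (+3 fires, +5 burnt)
Step 6: cell (3,3)='.' (+0 fires, +3 burnt)
  fire out at step 6

4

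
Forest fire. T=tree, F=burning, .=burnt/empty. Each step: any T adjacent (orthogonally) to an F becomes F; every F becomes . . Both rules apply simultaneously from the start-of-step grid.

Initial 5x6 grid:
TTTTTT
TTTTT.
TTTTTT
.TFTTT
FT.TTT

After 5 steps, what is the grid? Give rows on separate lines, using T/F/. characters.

Step 1: 4 trees catch fire, 2 burn out
  TTTTTT
  TTTTT.
  TTFTTT
  .F.FTT
  .F.TTT
Step 2: 5 trees catch fire, 4 burn out
  TTTTTT
  TTFTT.
  TF.FTT
  ....FT
  ...FTT
Step 3: 7 trees catch fire, 5 burn out
  TTFTTT
  TF.FT.
  F...FT
  .....F
  ....FT
Step 4: 6 trees catch fire, 7 burn out
  TF.FTT
  F...F.
  .....F
  ......
  .....F
Step 5: 2 trees catch fire, 6 burn out
  F...FT
  ......
  ......
  ......
  ......

F...FT
......
......
......
......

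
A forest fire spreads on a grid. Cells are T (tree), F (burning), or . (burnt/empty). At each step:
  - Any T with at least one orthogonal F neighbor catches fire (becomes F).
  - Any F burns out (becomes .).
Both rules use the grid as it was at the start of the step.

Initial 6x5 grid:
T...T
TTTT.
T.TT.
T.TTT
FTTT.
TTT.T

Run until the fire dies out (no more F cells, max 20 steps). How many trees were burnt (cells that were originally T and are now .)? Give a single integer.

Step 1: +3 fires, +1 burnt (F count now 3)
Step 2: +3 fires, +3 burnt (F count now 3)
Step 3: +4 fires, +3 burnt (F count now 4)
Step 4: +4 fires, +4 burnt (F count now 4)
Step 5: +3 fires, +4 burnt (F count now 3)
Step 6: +1 fires, +3 burnt (F count now 1)
Step 7: +0 fires, +1 burnt (F count now 0)
Fire out after step 7
Initially T: 20, now '.': 28
Total burnt (originally-T cells now '.'): 18

Answer: 18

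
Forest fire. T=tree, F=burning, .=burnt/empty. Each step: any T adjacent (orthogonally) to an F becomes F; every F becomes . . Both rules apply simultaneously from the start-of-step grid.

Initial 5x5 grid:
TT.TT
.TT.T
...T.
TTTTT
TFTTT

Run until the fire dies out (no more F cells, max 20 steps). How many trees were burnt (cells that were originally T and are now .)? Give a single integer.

Answer: 10

Derivation:
Step 1: +3 fires, +1 burnt (F count now 3)
Step 2: +3 fires, +3 burnt (F count now 3)
Step 3: +2 fires, +3 burnt (F count now 2)
Step 4: +2 fires, +2 burnt (F count now 2)
Step 5: +0 fires, +2 burnt (F count now 0)
Fire out after step 5
Initially T: 17, now '.': 18
Total burnt (originally-T cells now '.'): 10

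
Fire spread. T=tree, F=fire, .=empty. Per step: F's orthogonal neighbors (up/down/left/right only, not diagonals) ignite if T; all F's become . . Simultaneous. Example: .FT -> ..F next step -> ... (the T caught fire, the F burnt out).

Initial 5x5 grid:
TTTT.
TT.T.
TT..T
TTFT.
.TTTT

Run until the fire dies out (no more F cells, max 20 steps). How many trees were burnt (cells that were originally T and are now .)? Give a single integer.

Answer: 16

Derivation:
Step 1: +3 fires, +1 burnt (F count now 3)
Step 2: +4 fires, +3 burnt (F count now 4)
Step 3: +3 fires, +4 burnt (F count now 3)
Step 4: +2 fires, +3 burnt (F count now 2)
Step 5: +2 fires, +2 burnt (F count now 2)
Step 6: +1 fires, +2 burnt (F count now 1)
Step 7: +1 fires, +1 burnt (F count now 1)
Step 8: +0 fires, +1 burnt (F count now 0)
Fire out after step 8
Initially T: 17, now '.': 24
Total burnt (originally-T cells now '.'): 16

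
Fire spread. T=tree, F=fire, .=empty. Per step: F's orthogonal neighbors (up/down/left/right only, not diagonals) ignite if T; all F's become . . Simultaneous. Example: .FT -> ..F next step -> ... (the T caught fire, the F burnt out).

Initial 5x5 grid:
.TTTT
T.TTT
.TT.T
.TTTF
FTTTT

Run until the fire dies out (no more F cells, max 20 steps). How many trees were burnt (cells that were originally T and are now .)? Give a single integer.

Answer: 17

Derivation:
Step 1: +4 fires, +2 burnt (F count now 4)
Step 2: +5 fires, +4 burnt (F count now 5)
Step 3: +4 fires, +5 burnt (F count now 4)
Step 4: +2 fires, +4 burnt (F count now 2)
Step 5: +1 fires, +2 burnt (F count now 1)
Step 6: +1 fires, +1 burnt (F count now 1)
Step 7: +0 fires, +1 burnt (F count now 0)
Fire out after step 7
Initially T: 18, now '.': 24
Total burnt (originally-T cells now '.'): 17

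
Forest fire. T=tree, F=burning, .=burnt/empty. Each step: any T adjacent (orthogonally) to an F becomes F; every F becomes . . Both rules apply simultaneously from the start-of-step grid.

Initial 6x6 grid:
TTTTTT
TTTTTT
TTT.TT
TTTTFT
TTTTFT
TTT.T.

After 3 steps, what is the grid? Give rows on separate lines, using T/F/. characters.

Step 1: 6 trees catch fire, 2 burn out
  TTTTTT
  TTTTTT
  TTT.FT
  TTTF.F
  TTTF.F
  TTT.F.
Step 2: 4 trees catch fire, 6 burn out
  TTTTTT
  TTTTFT
  TTT..F
  TTF...
  TTF...
  TTT...
Step 3: 7 trees catch fire, 4 burn out
  TTTTFT
  TTTF.F
  TTF...
  TF....
  TF....
  TTF...

TTTTFT
TTTF.F
TTF...
TF....
TF....
TTF...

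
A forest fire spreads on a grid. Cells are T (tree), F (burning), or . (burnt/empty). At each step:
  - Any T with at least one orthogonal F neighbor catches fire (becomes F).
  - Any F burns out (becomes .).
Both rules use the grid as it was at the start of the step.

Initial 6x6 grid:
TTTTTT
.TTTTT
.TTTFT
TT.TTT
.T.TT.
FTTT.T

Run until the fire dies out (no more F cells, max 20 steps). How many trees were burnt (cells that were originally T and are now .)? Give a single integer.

Step 1: +5 fires, +2 burnt (F count now 5)
Step 2: +9 fires, +5 burnt (F count now 9)
Step 3: +7 fires, +9 burnt (F count now 7)
Step 4: +3 fires, +7 burnt (F count now 3)
Step 5: +1 fires, +3 burnt (F count now 1)
Step 6: +1 fires, +1 burnt (F count now 1)
Step 7: +0 fires, +1 burnt (F count now 0)
Fire out after step 7
Initially T: 27, now '.': 35
Total burnt (originally-T cells now '.'): 26

Answer: 26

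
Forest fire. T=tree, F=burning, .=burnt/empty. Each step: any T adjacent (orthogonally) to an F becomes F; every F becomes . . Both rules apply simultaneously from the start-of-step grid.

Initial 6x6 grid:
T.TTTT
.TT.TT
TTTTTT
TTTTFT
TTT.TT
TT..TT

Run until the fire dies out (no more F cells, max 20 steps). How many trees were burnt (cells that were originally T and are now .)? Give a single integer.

Answer: 28

Derivation:
Step 1: +4 fires, +1 burnt (F count now 4)
Step 2: +6 fires, +4 burnt (F count now 6)
Step 3: +6 fires, +6 burnt (F count now 6)
Step 4: +6 fires, +6 burnt (F count now 6)
Step 5: +5 fires, +6 burnt (F count now 5)
Step 6: +1 fires, +5 burnt (F count now 1)
Step 7: +0 fires, +1 burnt (F count now 0)
Fire out after step 7
Initially T: 29, now '.': 35
Total burnt (originally-T cells now '.'): 28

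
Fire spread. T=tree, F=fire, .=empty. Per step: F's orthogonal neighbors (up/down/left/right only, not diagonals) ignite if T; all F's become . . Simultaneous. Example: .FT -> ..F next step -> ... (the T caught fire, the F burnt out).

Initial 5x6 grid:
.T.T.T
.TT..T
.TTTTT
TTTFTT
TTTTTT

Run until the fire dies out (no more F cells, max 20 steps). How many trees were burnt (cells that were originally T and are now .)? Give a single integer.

Answer: 21

Derivation:
Step 1: +4 fires, +1 burnt (F count now 4)
Step 2: +6 fires, +4 burnt (F count now 6)
Step 3: +6 fires, +6 burnt (F count now 6)
Step 4: +3 fires, +6 burnt (F count now 3)
Step 5: +2 fires, +3 burnt (F count now 2)
Step 6: +0 fires, +2 burnt (F count now 0)
Fire out after step 6
Initially T: 22, now '.': 29
Total burnt (originally-T cells now '.'): 21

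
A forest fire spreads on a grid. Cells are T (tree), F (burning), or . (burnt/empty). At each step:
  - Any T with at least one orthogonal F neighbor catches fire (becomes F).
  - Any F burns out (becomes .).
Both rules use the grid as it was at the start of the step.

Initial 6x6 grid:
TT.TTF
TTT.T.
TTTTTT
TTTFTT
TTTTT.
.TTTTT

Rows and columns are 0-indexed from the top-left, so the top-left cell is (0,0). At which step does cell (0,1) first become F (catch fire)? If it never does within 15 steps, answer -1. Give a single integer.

Step 1: cell (0,1)='T' (+5 fires, +2 burnt)
Step 2: cell (0,1)='T' (+9 fires, +5 burnt)
Step 3: cell (0,1)='T' (+7 fires, +9 burnt)
Step 4: cell (0,1)='T' (+5 fires, +7 burnt)
Step 5: cell (0,1)='F' (+2 fires, +5 burnt)
  -> target ignites at step 5
Step 6: cell (0,1)='.' (+1 fires, +2 burnt)
Step 7: cell (0,1)='.' (+0 fires, +1 burnt)
  fire out at step 7

5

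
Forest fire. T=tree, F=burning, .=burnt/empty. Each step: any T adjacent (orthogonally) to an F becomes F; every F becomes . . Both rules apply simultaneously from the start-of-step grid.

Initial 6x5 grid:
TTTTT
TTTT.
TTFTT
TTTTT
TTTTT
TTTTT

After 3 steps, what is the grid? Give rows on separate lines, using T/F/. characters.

Step 1: 4 trees catch fire, 1 burn out
  TTTTT
  TTFT.
  TF.FT
  TTFTT
  TTTTT
  TTTTT
Step 2: 8 trees catch fire, 4 burn out
  TTFTT
  TF.F.
  F...F
  TF.FT
  TTFTT
  TTTTT
Step 3: 8 trees catch fire, 8 burn out
  TF.FT
  F....
  .....
  F...F
  TF.FT
  TTFTT

TF.FT
F....
.....
F...F
TF.FT
TTFTT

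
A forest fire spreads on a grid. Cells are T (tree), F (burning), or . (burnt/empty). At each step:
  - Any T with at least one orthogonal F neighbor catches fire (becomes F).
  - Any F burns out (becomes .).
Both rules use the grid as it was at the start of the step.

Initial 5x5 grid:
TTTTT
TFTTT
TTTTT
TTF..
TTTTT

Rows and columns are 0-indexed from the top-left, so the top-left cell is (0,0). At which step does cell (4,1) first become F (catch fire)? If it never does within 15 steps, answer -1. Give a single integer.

Step 1: cell (4,1)='T' (+7 fires, +2 burnt)
Step 2: cell (4,1)='F' (+8 fires, +7 burnt)
  -> target ignites at step 2
Step 3: cell (4,1)='.' (+5 fires, +8 burnt)
Step 4: cell (4,1)='.' (+1 fires, +5 burnt)
Step 5: cell (4,1)='.' (+0 fires, +1 burnt)
  fire out at step 5

2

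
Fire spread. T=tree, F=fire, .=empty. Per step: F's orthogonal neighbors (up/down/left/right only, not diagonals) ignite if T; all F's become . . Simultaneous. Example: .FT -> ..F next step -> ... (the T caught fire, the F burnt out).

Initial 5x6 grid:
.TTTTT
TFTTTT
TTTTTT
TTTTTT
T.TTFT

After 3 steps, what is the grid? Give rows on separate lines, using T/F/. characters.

Step 1: 7 trees catch fire, 2 burn out
  .FTTTT
  F.FTTT
  TFTTTT
  TTTTFT
  T.TF.F
Step 2: 9 trees catch fire, 7 burn out
  ..FTTT
  ...FTT
  F.FTFT
  TFTF.F
  T.F...
Step 3: 6 trees catch fire, 9 burn out
  ...FTT
  ....FT
  ...F.F
  F.F...
  T.....

...FTT
....FT
...F.F
F.F...
T.....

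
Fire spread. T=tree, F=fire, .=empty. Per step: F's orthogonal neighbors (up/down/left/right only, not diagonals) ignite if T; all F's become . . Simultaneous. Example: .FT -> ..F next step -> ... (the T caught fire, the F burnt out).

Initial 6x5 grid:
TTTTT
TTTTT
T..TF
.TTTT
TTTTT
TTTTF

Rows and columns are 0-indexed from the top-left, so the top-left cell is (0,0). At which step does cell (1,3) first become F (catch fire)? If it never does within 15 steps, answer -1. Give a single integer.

Step 1: cell (1,3)='T' (+5 fires, +2 burnt)
Step 2: cell (1,3)='F' (+5 fires, +5 burnt)
  -> target ignites at step 2
Step 3: cell (1,3)='.' (+5 fires, +5 burnt)
Step 4: cell (1,3)='.' (+5 fires, +5 burnt)
Step 5: cell (1,3)='.' (+3 fires, +5 burnt)
Step 6: cell (1,3)='.' (+2 fires, +3 burnt)
Step 7: cell (1,3)='.' (+0 fires, +2 burnt)
  fire out at step 7

2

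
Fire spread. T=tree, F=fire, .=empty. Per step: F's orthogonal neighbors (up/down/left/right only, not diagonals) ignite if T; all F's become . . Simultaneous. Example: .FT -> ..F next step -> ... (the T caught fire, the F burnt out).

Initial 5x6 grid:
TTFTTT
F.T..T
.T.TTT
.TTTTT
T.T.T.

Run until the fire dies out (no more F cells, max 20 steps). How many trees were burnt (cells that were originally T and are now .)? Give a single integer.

Answer: 18

Derivation:
Step 1: +4 fires, +2 burnt (F count now 4)
Step 2: +1 fires, +4 burnt (F count now 1)
Step 3: +1 fires, +1 burnt (F count now 1)
Step 4: +1 fires, +1 burnt (F count now 1)
Step 5: +1 fires, +1 burnt (F count now 1)
Step 6: +2 fires, +1 burnt (F count now 2)
Step 7: +2 fires, +2 burnt (F count now 2)
Step 8: +2 fires, +2 burnt (F count now 2)
Step 9: +1 fires, +2 burnt (F count now 1)
Step 10: +2 fires, +1 burnt (F count now 2)
Step 11: +1 fires, +2 burnt (F count now 1)
Step 12: +0 fires, +1 burnt (F count now 0)
Fire out after step 12
Initially T: 19, now '.': 29
Total burnt (originally-T cells now '.'): 18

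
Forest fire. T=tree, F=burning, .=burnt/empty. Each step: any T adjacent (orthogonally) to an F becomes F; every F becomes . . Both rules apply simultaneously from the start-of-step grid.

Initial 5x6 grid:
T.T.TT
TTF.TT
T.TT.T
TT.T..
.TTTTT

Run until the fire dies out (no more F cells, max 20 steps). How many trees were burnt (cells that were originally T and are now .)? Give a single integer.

Answer: 15

Derivation:
Step 1: +3 fires, +1 burnt (F count now 3)
Step 2: +2 fires, +3 burnt (F count now 2)
Step 3: +3 fires, +2 burnt (F count now 3)
Step 4: +2 fires, +3 burnt (F count now 2)
Step 5: +3 fires, +2 burnt (F count now 3)
Step 6: +2 fires, +3 burnt (F count now 2)
Step 7: +0 fires, +2 burnt (F count now 0)
Fire out after step 7
Initially T: 20, now '.': 25
Total burnt (originally-T cells now '.'): 15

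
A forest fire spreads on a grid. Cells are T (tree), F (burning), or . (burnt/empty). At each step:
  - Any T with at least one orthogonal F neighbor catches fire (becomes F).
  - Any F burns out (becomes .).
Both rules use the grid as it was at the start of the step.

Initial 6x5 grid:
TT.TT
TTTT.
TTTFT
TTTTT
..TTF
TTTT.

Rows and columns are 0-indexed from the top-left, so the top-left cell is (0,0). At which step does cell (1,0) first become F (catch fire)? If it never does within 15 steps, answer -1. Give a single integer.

Step 1: cell (1,0)='T' (+6 fires, +2 burnt)
Step 2: cell (1,0)='T' (+6 fires, +6 burnt)
Step 3: cell (1,0)='T' (+5 fires, +6 burnt)
Step 4: cell (1,0)='F' (+4 fires, +5 burnt)
  -> target ignites at step 4
Step 5: cell (1,0)='.' (+2 fires, +4 burnt)
Step 6: cell (1,0)='.' (+0 fires, +2 burnt)
  fire out at step 6

4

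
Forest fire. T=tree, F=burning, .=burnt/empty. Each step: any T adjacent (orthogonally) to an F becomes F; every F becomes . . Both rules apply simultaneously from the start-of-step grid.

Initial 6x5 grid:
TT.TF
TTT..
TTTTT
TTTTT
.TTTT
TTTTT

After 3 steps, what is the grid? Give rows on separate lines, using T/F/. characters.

Step 1: 1 trees catch fire, 1 burn out
  TT.F.
  TTT..
  TTTTT
  TTTTT
  .TTTT
  TTTTT
Step 2: 0 trees catch fire, 1 burn out
  TT...
  TTT..
  TTTTT
  TTTTT
  .TTTT
  TTTTT
Step 3: 0 trees catch fire, 0 burn out
  TT...
  TTT..
  TTTTT
  TTTTT
  .TTTT
  TTTTT

TT...
TTT..
TTTTT
TTTTT
.TTTT
TTTTT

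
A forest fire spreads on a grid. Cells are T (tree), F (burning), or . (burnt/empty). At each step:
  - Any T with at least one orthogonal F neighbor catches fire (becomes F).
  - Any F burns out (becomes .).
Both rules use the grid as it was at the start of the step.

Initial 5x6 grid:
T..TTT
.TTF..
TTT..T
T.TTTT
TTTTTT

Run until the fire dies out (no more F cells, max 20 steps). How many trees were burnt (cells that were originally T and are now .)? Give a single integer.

Step 1: +2 fires, +1 burnt (F count now 2)
Step 2: +3 fires, +2 burnt (F count now 3)
Step 3: +3 fires, +3 burnt (F count now 3)
Step 4: +3 fires, +3 burnt (F count now 3)
Step 5: +4 fires, +3 burnt (F count now 4)
Step 6: +3 fires, +4 burnt (F count now 3)
Step 7: +2 fires, +3 burnt (F count now 2)
Step 8: +0 fires, +2 burnt (F count now 0)
Fire out after step 8
Initially T: 21, now '.': 29
Total burnt (originally-T cells now '.'): 20

Answer: 20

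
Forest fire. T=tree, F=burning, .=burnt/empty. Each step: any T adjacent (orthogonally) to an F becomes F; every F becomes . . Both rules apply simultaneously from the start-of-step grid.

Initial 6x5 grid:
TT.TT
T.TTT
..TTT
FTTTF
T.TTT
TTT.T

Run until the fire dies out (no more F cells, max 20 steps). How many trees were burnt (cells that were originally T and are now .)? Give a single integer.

Step 1: +5 fires, +2 burnt (F count now 5)
Step 2: +6 fires, +5 burnt (F count now 6)
Step 3: +5 fires, +6 burnt (F count now 5)
Step 4: +3 fires, +5 burnt (F count now 3)
Step 5: +0 fires, +3 burnt (F count now 0)
Fire out after step 5
Initially T: 22, now '.': 27
Total burnt (originally-T cells now '.'): 19

Answer: 19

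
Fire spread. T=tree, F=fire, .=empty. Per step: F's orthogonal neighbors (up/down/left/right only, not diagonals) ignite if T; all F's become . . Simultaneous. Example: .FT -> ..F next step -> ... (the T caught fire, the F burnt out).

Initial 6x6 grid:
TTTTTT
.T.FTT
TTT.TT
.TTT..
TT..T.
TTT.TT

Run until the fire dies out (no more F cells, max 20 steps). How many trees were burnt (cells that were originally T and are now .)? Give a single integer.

Answer: 22

Derivation:
Step 1: +2 fires, +1 burnt (F count now 2)
Step 2: +4 fires, +2 burnt (F count now 4)
Step 3: +3 fires, +4 burnt (F count now 3)
Step 4: +2 fires, +3 burnt (F count now 2)
Step 5: +1 fires, +2 burnt (F count now 1)
Step 6: +3 fires, +1 burnt (F count now 3)
Step 7: +2 fires, +3 burnt (F count now 2)
Step 8: +3 fires, +2 burnt (F count now 3)
Step 9: +2 fires, +3 burnt (F count now 2)
Step 10: +0 fires, +2 burnt (F count now 0)
Fire out after step 10
Initially T: 25, now '.': 33
Total burnt (originally-T cells now '.'): 22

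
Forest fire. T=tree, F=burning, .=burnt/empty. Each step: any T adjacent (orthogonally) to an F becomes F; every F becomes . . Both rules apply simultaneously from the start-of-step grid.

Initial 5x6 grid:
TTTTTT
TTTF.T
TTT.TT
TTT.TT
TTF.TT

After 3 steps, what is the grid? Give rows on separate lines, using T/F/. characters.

Step 1: 4 trees catch fire, 2 burn out
  TTTFTT
  TTF..T
  TTT.TT
  TTF.TT
  TF..TT
Step 2: 6 trees catch fire, 4 burn out
  TTF.FT
  TF...T
  TTF.TT
  TF..TT
  F...TT
Step 3: 5 trees catch fire, 6 burn out
  TF...F
  F....T
  TF..TT
  F...TT
  ....TT

TF...F
F....T
TF..TT
F...TT
....TT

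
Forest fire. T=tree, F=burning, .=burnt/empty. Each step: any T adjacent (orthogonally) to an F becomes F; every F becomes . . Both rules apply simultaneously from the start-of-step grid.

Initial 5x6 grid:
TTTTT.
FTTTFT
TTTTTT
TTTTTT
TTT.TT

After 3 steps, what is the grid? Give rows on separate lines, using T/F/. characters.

Step 1: 7 trees catch fire, 2 burn out
  FTTTF.
  .FTF.F
  FTTTFT
  TTTTTT
  TTT.TT
Step 2: 8 trees catch fire, 7 burn out
  .FTF..
  ..F...
  .FTF.F
  FTTTFT
  TTT.TT
Step 3: 7 trees catch fire, 8 burn out
  ..F...
  ......
  ..F...
  .FTF.F
  FTT.FT

..F...
......
..F...
.FTF.F
FTT.FT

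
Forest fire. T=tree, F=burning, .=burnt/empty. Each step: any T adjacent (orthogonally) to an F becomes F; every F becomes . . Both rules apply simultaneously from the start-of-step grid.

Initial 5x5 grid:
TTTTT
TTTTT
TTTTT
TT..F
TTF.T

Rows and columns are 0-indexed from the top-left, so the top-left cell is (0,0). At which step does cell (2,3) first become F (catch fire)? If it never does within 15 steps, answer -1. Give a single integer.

Step 1: cell (2,3)='T' (+3 fires, +2 burnt)
Step 2: cell (2,3)='F' (+4 fires, +3 burnt)
  -> target ignites at step 2
Step 3: cell (2,3)='.' (+5 fires, +4 burnt)
Step 4: cell (2,3)='.' (+4 fires, +5 burnt)
Step 5: cell (2,3)='.' (+3 fires, +4 burnt)
Step 6: cell (2,3)='.' (+1 fires, +3 burnt)
Step 7: cell (2,3)='.' (+0 fires, +1 burnt)
  fire out at step 7

2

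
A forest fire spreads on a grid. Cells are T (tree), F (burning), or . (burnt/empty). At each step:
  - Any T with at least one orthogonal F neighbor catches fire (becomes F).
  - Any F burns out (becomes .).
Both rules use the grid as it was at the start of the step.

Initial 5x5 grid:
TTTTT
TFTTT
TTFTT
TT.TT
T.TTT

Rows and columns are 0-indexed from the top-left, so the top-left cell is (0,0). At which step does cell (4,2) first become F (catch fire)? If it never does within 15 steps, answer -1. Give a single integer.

Step 1: cell (4,2)='T' (+5 fires, +2 burnt)
Step 2: cell (4,2)='T' (+7 fires, +5 burnt)
Step 3: cell (4,2)='T' (+5 fires, +7 burnt)
Step 4: cell (4,2)='F' (+4 fires, +5 burnt)
  -> target ignites at step 4
Step 5: cell (4,2)='.' (+0 fires, +4 burnt)
  fire out at step 5

4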